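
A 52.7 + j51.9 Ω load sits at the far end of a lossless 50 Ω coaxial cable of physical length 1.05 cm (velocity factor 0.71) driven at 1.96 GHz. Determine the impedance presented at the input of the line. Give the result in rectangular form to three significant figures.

Z_in ≈ 127 − j23.5 Ω

λ = v/f = 0.71·c / 1.96 GHz = 0.109 m
βl = 2π·l/λ = 2π × 0.0966 = 34.8°
tan(βl) = tan(34.8°) = 0.695
Z_in = Z_0·(Z_L + jZ_0·tanβl)/(Z_0 + jZ_L·tanβl)
     = 50·(52.7 + j86.6)/(14 + j36.6)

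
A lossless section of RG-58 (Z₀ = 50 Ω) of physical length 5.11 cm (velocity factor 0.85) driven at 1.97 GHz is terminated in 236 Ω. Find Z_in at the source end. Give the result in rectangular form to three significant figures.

Z_in ≈ 26.2 + j57.1 Ω

λ = v/f = 0.85·c / 1.97 GHz = 0.129 m
βl = 2π·l/λ = 2π × 0.395 = 142°
tan(βl) = tan(142°) = -0.778
Z_in = Z_0·(Z_L + jZ_0·tanβl)/(Z_0 + jZ_L·tanβl)
     = 50·(236 − j38.9)/(50 − j184)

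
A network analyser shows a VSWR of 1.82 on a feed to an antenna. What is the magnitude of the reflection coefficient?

|Γ| = (S − 1)/(S + 1) = (1.82 − 1)/(1.82 + 1) = 0.82/2.82

|Γ| ≈ 0.291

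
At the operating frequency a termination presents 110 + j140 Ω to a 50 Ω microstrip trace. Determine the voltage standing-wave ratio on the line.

VSWR ≈ 6.05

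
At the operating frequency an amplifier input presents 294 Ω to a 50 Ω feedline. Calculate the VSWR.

VSWR ≈ 5.88

Γ = (294 − 50)/(294 + 50) = 0.709
VSWR = (1 + 0.709)/(1 − 0.709)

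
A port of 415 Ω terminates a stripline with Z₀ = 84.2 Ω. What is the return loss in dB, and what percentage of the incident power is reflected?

Γ = (415 − 84.2)/(415 + 84.2) = 0.663
RL = −20·log₁₀(0.663) = 3.57 dB
P_refl/P_inc = |Γ|² = 0.439

RL ≈ 3.57 dB; 43.9% of incident power reflected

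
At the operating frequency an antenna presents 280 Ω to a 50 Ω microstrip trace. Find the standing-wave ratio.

VSWR ≈ 5.6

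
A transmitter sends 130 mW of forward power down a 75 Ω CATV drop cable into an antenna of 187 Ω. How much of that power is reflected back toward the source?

Γ = (187 − 75)/(187 + 75) = 0.427
|Γ|² = 0.183
P_refl = |Γ|²·P_inc = 23.8 mW, P_del = (1 − |Γ|²)·P_inc = 106 mW

P_reflected ≈ 23.8 mW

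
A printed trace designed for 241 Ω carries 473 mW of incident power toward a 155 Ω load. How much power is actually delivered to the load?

P_delivered ≈ 451 mW

Γ = (155 − 241)/(155 + 241) = -0.217
|Γ|² = 0.0472
P_refl = |Γ|²·P_inc = 22.3 mW, P_del = (1 − |Γ|²)·P_inc = 451 mW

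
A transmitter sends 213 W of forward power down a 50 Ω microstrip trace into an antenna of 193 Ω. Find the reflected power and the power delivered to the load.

Γ = (193 − 50)/(193 + 50) = 0.588
|Γ|² = 0.346
P_refl = |Γ|²·P_inc = 73.8 W, P_del = (1 − |Γ|²)·P_inc = 139 W

P_reflected ≈ 73.8 W; P_delivered ≈ 139 W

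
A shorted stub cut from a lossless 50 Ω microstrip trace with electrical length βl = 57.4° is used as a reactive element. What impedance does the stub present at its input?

tan(βl) = 1.56
For a shorted stub, Z_in = jZ_0·tan(βl)

Z_in ≈ +j78.2 Ω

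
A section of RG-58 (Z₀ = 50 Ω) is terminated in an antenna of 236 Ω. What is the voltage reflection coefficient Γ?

Γ = (Z_L − Z_0)/(Z_L + Z_0) = (236 − 50)/(236 + 50) = 186/286

Γ = 0.65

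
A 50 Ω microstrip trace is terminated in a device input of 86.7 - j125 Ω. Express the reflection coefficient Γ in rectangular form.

Γ ≈ 0.602 − j0.364

Γ = (Z_L − Z_0)/(Z_L + Z_0) = (36.7 − j125)/(136.7 − j125)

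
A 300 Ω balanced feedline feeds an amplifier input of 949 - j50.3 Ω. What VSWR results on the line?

VSWR ≈ 3.17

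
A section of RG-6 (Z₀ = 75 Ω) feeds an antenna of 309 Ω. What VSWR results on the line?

Γ = (309 − 75)/(309 + 75) = 0.609
VSWR = (1 + 0.609)/(1 − 0.609)

VSWR ≈ 4.12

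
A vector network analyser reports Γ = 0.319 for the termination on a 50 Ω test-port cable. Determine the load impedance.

Z_L ≈ 96.8 Ω

Z_L = Z_0·(1 + Γ)/(1 − Γ) = 50·(1.32)/(0.681)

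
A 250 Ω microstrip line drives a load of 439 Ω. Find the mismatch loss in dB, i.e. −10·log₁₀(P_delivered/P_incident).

Γ = (439 − 250)/(439 + 250) = 0.274
|Γ|² = 0.0752, so P_del/P_inc = 1 − |Γ|² = 0.925
ML = −10·log₁₀(1 − |Γ|²)

mismatch loss ≈ 0.34 dB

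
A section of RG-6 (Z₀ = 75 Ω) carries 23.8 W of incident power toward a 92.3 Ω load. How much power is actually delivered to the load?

P_delivered ≈ 23.5 W

Γ = (92.3 − 75)/(92.3 + 75) = 0.103
|Γ|² = 0.0107
P_refl = |Γ|²·P_inc = 0.254 W, P_del = (1 − |Γ|²)·P_inc = 23.5 W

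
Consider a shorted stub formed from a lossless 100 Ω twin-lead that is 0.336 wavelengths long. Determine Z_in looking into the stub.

Z_in ≈ −j167 Ω

βl = 2π × 0.336 = 121°
tan(βl) = -1.67
For a shorted stub, Z_in = jZ_0·tan(βl)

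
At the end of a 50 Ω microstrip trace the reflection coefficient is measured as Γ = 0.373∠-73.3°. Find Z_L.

Z_L ≈ 46.5 − j38.6 Ω

Z_L = Z_0·(1 + Γ)/(1 − Γ) = 50·(1.11 − j0.357)/(0.893 + j0.357)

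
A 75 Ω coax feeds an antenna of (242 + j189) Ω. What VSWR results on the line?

VSWR ≈ 5.32

Γ = (Z_L − Z_0)/(Z_L + Z_0) = (167 + j189)/(317 + j189)
|Γ| = 252/369 = 0.683
VSWR = (1 + |Γ|)/(1 − |Γ|) = 1.68/0.317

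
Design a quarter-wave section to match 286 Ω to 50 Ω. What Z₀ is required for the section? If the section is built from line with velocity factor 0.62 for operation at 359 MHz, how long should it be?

Z_qwt ≈ 120 Ω; length ≈ 13 cm

Z_qwt = √(Z_0·R_L) = √(50 × 286) = √14300
λ = 0.62·c/f = 0.518 m, so l = λ/4 = 0.13 m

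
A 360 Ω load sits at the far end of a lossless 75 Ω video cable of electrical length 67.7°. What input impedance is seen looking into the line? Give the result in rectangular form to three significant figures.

tan(βl) = tan(67.7°) = 2.44
Z_in = Z_0·(Z_L + jZ_0·tanβl)/(Z_0 + jZ_L·tanβl)
     = 75·(360 + j183)/(75 + j878)

Z_in ≈ 18.1 − j29.2 Ω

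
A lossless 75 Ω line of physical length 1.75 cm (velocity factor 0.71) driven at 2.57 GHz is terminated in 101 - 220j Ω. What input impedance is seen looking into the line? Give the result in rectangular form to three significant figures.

λ = v/f = 0.71·c / 2.57 GHz = 0.0829 m
βl = 2π·l/λ = 2π × 0.211 = 76°
tan(βl) = tan(76°) = 4.01
Z_in = Z_0·(Z_L + jZ_0·tanβl)/(Z_0 + jZ_L·tanβl)
     = 75·(101 + j81.1)/(958 + j406)

Z_in ≈ 8.98 + j2.55 Ω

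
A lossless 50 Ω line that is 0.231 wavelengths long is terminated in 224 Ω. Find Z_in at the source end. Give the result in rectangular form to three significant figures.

βl = 2π × 0.231 = 83.2°
tan(βl) = tan(83.2°) = 8.34
Z_in = Z_0·(Z_L + jZ_0·tanβl)/(Z_0 + jZ_L·tanβl)
     = 50·(224 + j417)/(50 + j1870)

Z_in ≈ 11.3 − j5.69 Ω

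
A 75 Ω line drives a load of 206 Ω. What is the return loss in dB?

Γ = (206 − 75)/(206 + 75) = 0.466
RL = −20·log₁₀|Γ| = −20·log₁₀(0.466)

RL ≈ 6.63 dB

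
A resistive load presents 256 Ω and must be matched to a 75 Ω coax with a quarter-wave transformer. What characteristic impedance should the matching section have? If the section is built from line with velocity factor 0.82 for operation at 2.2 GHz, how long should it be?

Z_qwt = √(Z_0·R_L) = √(75 × 256) = √19200
λ = 0.82·c/f = 0.112 m, so l = λ/4 = 0.028 m

Z_qwt ≈ 139 Ω; length ≈ 2.8 cm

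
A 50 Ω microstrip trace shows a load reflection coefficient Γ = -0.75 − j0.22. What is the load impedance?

Z_L = Z_0·(1 + Γ)/(1 − Γ) = 50·(0.25 − j0.22)/(1.75 + j0.22)

Z_L ≈ 6.25 − j7.07 Ω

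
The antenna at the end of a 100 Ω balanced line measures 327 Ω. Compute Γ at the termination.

Γ = (Z_L − Z_0)/(Z_L + Z_0) = (327 − 100)/(327 + 100) = 227/427

Γ = 0.532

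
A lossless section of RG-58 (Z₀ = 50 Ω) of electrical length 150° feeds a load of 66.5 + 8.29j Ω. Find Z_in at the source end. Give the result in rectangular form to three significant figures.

Z_in ≈ 49.5 + j15.9 Ω

tan(βl) = tan(150°) = -0.577
Z_in = Z_0·(Z_L + jZ_0·tanβl)/(Z_0 + jZ_L·tanβl)
     = 50·(66.5 − j20.6)/(54.8 − j38.4)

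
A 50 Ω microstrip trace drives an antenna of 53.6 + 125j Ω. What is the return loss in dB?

Γ = (3.6 + j125)/(103.6 + j125), |Γ| = 0.77
RL = −20·log₁₀|Γ| = −20·log₁₀(0.77)

RL ≈ 2.27 dB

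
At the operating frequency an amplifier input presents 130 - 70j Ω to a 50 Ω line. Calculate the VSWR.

VSWR ≈ 3.45

Γ = (Z_L − Z_0)/(Z_L + Z_0) = (80 − j70)/(180 − j70)
|Γ| = 106/193 = 0.55
VSWR = (1 + |Γ|)/(1 − |Γ|) = 1.55/0.45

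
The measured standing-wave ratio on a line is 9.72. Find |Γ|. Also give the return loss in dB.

|Γ| ≈ 0.813; return loss ≈ 1.79 dB

|Γ| = (S − 1)/(S + 1) = (9.72 − 1)/(9.72 + 1) = 8.72/10.7
RL = −20·log₁₀|Γ| = −20·log₁₀(0.813)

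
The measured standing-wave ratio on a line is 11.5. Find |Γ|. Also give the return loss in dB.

|Γ| = (S − 1)/(S + 1) = (11.5 − 1)/(11.5 + 1) = 10.5/12.5
RL = −20·log₁₀|Γ| = −20·log₁₀(0.84)

|Γ| ≈ 0.84; return loss ≈ 1.51 dB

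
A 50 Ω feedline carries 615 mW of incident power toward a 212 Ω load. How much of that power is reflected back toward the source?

P_reflected ≈ 235 mW

Γ = (212 − 50)/(212 + 50) = 0.618
|Γ|² = 0.382
P_refl = |Γ|²·P_inc = 235 mW, P_del = (1 − |Γ|²)·P_inc = 380 mW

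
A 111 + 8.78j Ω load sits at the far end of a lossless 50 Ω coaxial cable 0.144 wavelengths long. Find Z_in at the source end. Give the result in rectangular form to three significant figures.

βl = 2π × 0.144 = 51.8°
tan(βl) = tan(51.8°) = 1.27
Z_in = Z_0·(Z_L + jZ_0·tanβl)/(Z_0 + jZ_L·tanβl)
     = 50·(111 + j72.4)/(38.8 + j141)

Z_in ≈ 33.9 − j30 Ω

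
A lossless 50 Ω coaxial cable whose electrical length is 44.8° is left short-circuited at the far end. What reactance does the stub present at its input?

X_in ≈ 49.7 Ω (inductive)

tan(βl) = 0.993
For a short-circuited stub, Z_in = jZ_0·tan(βl)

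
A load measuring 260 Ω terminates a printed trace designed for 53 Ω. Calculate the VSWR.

VSWR ≈ 4.91

For a purely resistive load, VSWR = R_L/Z_0 or Z_0/R_L (whichever > 1) = 260/53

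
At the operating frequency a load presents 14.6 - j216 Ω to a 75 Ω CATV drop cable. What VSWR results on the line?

Γ = (Z_L − Z_0)/(Z_L + Z_0) = (-60.4 − j216)/(89.6 − j216)
|Γ| = 224/234 = 0.959
VSWR = (1 + |Γ|)/(1 − |Γ|) = 1.96/0.0409

VSWR ≈ 47.9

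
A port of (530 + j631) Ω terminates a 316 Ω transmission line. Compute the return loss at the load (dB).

RL ≈ 3.99 dB

Γ = (214 + j631)/(846 + j631), |Γ| = 0.631
RL = −20·log₁₀|Γ| = −20·log₁₀(0.631)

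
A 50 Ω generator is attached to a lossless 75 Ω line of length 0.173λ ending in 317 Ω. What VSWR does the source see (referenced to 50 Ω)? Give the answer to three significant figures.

VSWR ≈ 3.62

βl = 2π × 0.173 = 62.3°
tan(βl) = 1.9
Z_in = Z_0·(Z_L + jZ_0·tanβl)/(Z_0 + jZ_L·tanβl) = 22.3 − j36.6 Ω
Γ_s = (Z_in − Z_s)/(Z_in + Z_s) = (-27.7 − j36.6)/(72.3 − j36.6), |Γ_s| = 0.567
VSWR = (1 + |Γ_s|)/(1 − |Γ_s|)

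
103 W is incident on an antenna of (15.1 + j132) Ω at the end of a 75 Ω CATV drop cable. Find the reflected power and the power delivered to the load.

P_reflected ≈ 84.7 W; P_delivered ≈ 18.3 W

|Γ| = |(-59.9 + j132)/(90.1 + j132)| = 0.907
|Γ|² = 0.823
P_refl = |Γ|²·P_inc = 84.7 W, P_del = (1 − |Γ|²)·P_inc = 18.3 W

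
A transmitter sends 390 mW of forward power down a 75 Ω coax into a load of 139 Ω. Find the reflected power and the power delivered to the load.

P_reflected ≈ 34.9 mW; P_delivered ≈ 355 mW

Γ = (139 − 75)/(139 + 75) = 0.299
|Γ|² = 0.0894
P_refl = |Γ|²·P_inc = 34.9 mW, P_del = (1 − |Γ|²)·P_inc = 355 mW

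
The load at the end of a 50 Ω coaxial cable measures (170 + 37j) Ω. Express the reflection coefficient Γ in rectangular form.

Γ = (Z_L − Z_0)/(Z_L + Z_0) = (120 + j37)/(220 + j37)

Γ ≈ 0.558 + j0.0743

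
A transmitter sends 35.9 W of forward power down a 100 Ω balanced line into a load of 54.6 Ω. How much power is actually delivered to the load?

P_delivered ≈ 32.8 W

Γ = (54.6 − 100)/(54.6 + 100) = -0.294
|Γ|² = 0.0862
P_refl = |Γ|²·P_inc = 3.1 W, P_del = (1 − |Γ|²)·P_inc = 32.8 W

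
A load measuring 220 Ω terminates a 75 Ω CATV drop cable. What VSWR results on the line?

For a purely resistive load, VSWR = R_L/Z_0 or Z_0/R_L (whichever > 1) = 220/75

VSWR ≈ 2.93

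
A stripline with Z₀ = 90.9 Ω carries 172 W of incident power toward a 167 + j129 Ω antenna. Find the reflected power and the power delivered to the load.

|Γ| = |(76.1 + j129)/(257.9 + j129)| = 0.519
|Γ|² = 0.27
P_refl = |Γ|²·P_inc = 46.4 W, P_del = (1 − |Γ|²)·P_inc = 126 W

P_reflected ≈ 46.4 W; P_delivered ≈ 126 W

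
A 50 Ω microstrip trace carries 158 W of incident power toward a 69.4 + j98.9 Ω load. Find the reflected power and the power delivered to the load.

P_reflected ≈ 66.8 W; P_delivered ≈ 91.2 W

|Γ| = |(19.4 + j98.9)/(119.4 + j98.9)| = 0.65
|Γ|² = 0.423
P_refl = |Γ|²·P_inc = 66.8 W, P_del = (1 − |Γ|²)·P_inc = 91.2 W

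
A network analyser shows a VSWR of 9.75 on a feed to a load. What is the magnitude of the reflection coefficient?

|Γ| ≈ 0.814

|Γ| = (S − 1)/(S + 1) = (9.75 − 1)/(9.75 + 1) = 8.75/10.8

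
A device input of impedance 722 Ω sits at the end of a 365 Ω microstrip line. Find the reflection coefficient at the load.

Γ = (Z_L − Z_0)/(Z_L + Z_0) = (722 − 365)/(722 + 365) = 357/1087

Γ = 0.328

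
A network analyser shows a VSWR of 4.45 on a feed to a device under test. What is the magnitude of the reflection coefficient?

|Γ| = (S − 1)/(S + 1) = (4.45 − 1)/(4.45 + 1) = 3.45/5.45

|Γ| ≈ 0.633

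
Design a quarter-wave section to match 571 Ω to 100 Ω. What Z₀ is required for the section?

Z_qwt ≈ 239 Ω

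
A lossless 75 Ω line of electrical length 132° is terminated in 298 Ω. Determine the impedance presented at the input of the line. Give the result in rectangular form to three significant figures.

Z_in ≈ 32.5 + j60.2 Ω

tan(βl) = tan(132°) = -1.11
Z_in = Z_0·(Z_L + jZ_0·tanβl)/(Z_0 + jZ_L·tanβl)
     = 75·(298 − j83.3)/(75 − j331)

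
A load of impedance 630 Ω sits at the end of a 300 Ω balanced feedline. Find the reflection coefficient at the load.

Γ = 0.355

Γ = (Z_L − Z_0)/(Z_L + Z_0) = (630 − 300)/(630 + 300) = 330/930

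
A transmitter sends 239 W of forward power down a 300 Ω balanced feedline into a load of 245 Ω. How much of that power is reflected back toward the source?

Γ = (245 − 300)/(245 + 300) = -0.101
|Γ|² = 0.0102
P_refl = |Γ|²·P_inc = 2.43 W, P_del = (1 − |Γ|²)·P_inc = 237 W

P_reflected ≈ 2.43 W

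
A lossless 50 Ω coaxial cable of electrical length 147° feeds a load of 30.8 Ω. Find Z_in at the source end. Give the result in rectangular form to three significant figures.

tan(βl) = tan(147°) = -0.649
Z_in = Z_0·(Z_L + jZ_0·tanβl)/(Z_0 + jZ_L·tanβl)
     = 50·(30.8 − j32.5)/(50 − j20)

Z_in ≈ 37.7 − j17.4 Ω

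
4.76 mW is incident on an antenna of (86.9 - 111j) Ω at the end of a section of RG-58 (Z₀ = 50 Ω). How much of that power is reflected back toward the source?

|Γ| = |(36.9 − j111)/(136.9 − j111)| = 0.664
|Γ|² = 0.44
P_refl = |Γ|²·P_inc = 2.1 mW, P_del = (1 − |Γ|²)·P_inc = 2.66 mW

P_reflected ≈ 2.1 mW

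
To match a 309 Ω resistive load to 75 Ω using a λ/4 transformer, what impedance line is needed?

Z_qwt = √(Z_0·R_L) = √(75 × 309) = √23180

Z_qwt ≈ 152 Ω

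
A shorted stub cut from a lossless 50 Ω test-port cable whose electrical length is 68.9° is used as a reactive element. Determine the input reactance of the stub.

tan(βl) = 2.59
For a shorted stub, Z_in = jZ_0·tan(βl)

X_in ≈ 130 Ω (inductive)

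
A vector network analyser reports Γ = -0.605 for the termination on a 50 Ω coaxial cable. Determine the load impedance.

Z_L = Z_0·(1 + Γ)/(1 − Γ) = 50·(0.395)/(1.6)

Z_L ≈ 12.3 Ω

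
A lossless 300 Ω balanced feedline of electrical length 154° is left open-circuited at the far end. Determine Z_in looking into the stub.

tan(βl) = -0.488
For an open-circuited stub, Z_in = −jZ_0·cot(βl) = −jZ_0/tan(βl)

Z_in ≈ +j615 Ω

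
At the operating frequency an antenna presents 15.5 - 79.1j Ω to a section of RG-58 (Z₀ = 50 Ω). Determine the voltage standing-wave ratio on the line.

VSWR ≈ 11.5

Γ = (Z_L − Z_0)/(Z_L + Z_0) = (-34.5 − j79.1)/(65.5 − j79.1)
|Γ| = 86.3/103 = 0.84
VSWR = (1 + |Γ|)/(1 − |Γ|) = 1.84/0.16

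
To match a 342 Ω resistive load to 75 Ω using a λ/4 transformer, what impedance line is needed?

Z_qwt ≈ 160 Ω

Z_qwt = √(Z_0·R_L) = √(75 × 342) = √25650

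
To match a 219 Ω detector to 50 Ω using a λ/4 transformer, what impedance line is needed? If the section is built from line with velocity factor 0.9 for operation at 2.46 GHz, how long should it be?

Z_qwt ≈ 105 Ω; length ≈ 2.74 cm

Z_qwt = √(Z_0·R_L) = √(50 × 219) = √10950
λ = 0.9·c/f = 0.11 m, so l = λ/4 = 0.0274 m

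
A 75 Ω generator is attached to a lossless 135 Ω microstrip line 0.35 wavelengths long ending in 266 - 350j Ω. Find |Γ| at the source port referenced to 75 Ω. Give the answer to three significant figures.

|Γ| ≈ 0.763

βl = 2π × 0.35 = 126°
tan(βl) = -1.38
Z_in = Z_0·(Z_L + jZ_0·tanβl)/(Z_0 + jZ_L·tanβl) = 55.2 + j150 Ω
Γ_s = (Z_in − Z_s)/(Z_in + Z_s) = (-19.8 + j150)/(130 + j150), |Γ_s| = 0.763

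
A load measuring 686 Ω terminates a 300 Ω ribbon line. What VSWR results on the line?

VSWR ≈ 2.29

Γ = (686 − 300)/(686 + 300) = 0.391
VSWR = (1 + 0.391)/(1 − 0.391)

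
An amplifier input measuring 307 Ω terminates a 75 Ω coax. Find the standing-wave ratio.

Γ = (307 − 75)/(307 + 75) = 0.607
VSWR = (1 + 0.607)/(1 − 0.607)

VSWR ≈ 4.09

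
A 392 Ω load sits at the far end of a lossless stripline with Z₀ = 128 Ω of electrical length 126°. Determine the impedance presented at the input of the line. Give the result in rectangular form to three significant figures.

tan(βl) = tan(126°) = -1.38
Z_in = Z_0·(Z_L + jZ_0·tanβl)/(Z_0 + jZ_L·tanβl)
     = 128·(392 − j176)/(128 − j540)

Z_in ≈ 60.5 + j78.7 Ω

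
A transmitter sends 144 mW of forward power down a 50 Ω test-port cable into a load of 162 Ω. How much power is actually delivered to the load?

Γ = (162 − 50)/(162 + 50) = 0.528
|Γ|² = 0.279
P_refl = |Γ|²·P_inc = 40.2 mW, P_del = (1 − |Γ|²)·P_inc = 104 mW

P_delivered ≈ 104 mW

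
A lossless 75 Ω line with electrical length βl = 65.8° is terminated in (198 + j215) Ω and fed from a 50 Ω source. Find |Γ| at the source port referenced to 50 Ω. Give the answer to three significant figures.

|Γ| ≈ 0.7

tan(βl) = 2.23
Z_in = Z_0·(Z_L + jZ_0·tanβl)/(Z_0 + jZ_L·tanβl) = 18.6 − j50.7 Ω
Γ_s = (Z_in − Z_s)/(Z_in + Z_s) = (-31.4 − j50.7)/(68.6 − j50.7), |Γ_s| = 0.7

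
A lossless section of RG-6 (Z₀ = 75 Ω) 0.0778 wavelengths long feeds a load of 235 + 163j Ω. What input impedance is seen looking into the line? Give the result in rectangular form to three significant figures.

βl = 2π × 0.0778 = 28°
tan(βl) = tan(28°) = 0.532
Z_in = Z_0·(Z_L + jZ_0·tanβl)/(Z_0 + jZ_L·tanβl)
     = 75·(235 + j203)/(-11.7 + j125)

Z_in ≈ 108 − j151 Ω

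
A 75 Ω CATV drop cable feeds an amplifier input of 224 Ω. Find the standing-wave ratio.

Γ = (224 − 75)/(224 + 75) = 0.498
VSWR = (1 + 0.498)/(1 − 0.498)

VSWR ≈ 2.99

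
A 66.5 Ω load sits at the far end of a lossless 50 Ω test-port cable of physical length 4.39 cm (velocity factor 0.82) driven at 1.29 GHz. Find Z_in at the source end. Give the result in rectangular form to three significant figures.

λ = v/f = 0.82·c / 1.29 GHz = 0.191 m
βl = 2π·l/λ = 2π × 0.23 = 82.9°
tan(βl) = tan(82.9°) = 8
Z_in = Z_0·(Z_L + jZ_0·tanβl)/(Z_0 + jZ_L·tanβl)
     = 50·(66.5 + j400)/(50 + j532)

Z_in ≈ 37.8 − j2.69 Ω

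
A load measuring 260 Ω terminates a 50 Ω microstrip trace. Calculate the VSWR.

VSWR ≈ 5.2

For a purely resistive load, VSWR = R_L/Z_0 or Z_0/R_L (whichever > 1) = 260/50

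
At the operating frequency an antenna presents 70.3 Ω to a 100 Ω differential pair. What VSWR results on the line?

VSWR ≈ 1.42

Γ = (70.3 − 100)/(70.3 + 100) = -0.174
VSWR = (1 + 0.174)/(1 − 0.174)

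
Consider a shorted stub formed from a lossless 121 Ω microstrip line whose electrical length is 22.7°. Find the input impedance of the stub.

tan(βl) = 0.418
For a shorted stub, Z_in = jZ_0·tan(βl)

Z_in ≈ +j50.6 Ω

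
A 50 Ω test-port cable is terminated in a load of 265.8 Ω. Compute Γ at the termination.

Γ = 0.683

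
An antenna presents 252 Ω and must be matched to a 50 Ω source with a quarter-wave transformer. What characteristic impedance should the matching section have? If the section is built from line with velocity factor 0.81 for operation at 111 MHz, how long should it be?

Z_qwt ≈ 112 Ω; length ≈ 54.7 cm

Z_qwt = √(Z_0·R_L) = √(50 × 252) = √12600
λ = 0.81·c/f = 2.19 m, so l = λ/4 = 0.547 m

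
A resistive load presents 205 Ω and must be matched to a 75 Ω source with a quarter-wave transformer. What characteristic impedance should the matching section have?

Z_qwt = √(Z_0·R_L) = √(75 × 205) = √15380

Z_qwt ≈ 124 Ω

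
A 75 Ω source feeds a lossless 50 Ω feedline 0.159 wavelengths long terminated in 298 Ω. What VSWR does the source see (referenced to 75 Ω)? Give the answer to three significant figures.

βl = 2π × 0.159 = 57.2°
tan(βl) = 1.55
Z_in = Z_0·(Z_L + jZ_0·tanβl)/(Z_0 + jZ_L·tanβl) = 11.7 − j30.9 Ω
Γ_s = (Z_in − Z_s)/(Z_in + Z_s) = (-63.3 − j30.9)/(86.7 − j30.9), |Γ_s| = 0.765
VSWR = (1 + |Γ_s|)/(1 − |Γ_s|)

VSWR ≈ 7.51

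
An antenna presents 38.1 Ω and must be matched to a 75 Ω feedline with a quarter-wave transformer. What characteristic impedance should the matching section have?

Z_qwt ≈ 53.5 Ω

Z_qwt = √(Z_0·R_L) = √(75 × 38.1) = √2858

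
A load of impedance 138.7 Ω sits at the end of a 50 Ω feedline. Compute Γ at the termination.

Γ = 0.47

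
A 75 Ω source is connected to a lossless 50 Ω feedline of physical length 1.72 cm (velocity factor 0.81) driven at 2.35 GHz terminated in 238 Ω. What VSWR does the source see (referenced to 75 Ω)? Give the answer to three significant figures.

VSWR ≈ 6.16

λ = v/f = 0.81·c / 2.35 GHz = 0.103 m
βl = 2π·l/λ = 2π × 0.166 = 59.9°
tan(βl) = 1.72
Z_in = Z_0·(Z_L + jZ_0·tanβl)/(Z_0 + jZ_L·tanβl) = 13.8 − j27.3 Ω
Γ_s = (Z_in − Z_s)/(Z_in + Z_s) = (-61.2 − j27.3)/(88.8 − j27.3), |Γ_s| = 0.721
VSWR = (1 + |Γ_s|)/(1 − |Γ_s|)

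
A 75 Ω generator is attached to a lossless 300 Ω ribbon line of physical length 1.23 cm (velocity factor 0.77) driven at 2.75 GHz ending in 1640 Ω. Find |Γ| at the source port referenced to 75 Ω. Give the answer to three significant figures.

λ = v/f = 0.77·c / 2.75 GHz = 0.084 m
βl = 2π·l/λ = 2π × 0.146 = 52.7°
tan(βl) = 1.31
Z_in = Z_0·(Z_L + jZ_0·tanβl)/(Z_0 + jZ_L·tanβl) = 85 − j217 Ω
Γ_s = (Z_in − Z_s)/(Z_in + Z_s) = (10 − j217)/(160 − j217), |Γ_s| = 0.805

|Γ| ≈ 0.805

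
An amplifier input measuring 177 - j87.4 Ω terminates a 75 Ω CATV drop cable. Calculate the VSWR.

VSWR ≈ 3.03

Γ = (Z_L − Z_0)/(Z_L + Z_0) = (102 − j87.4)/(252 − j87.4)
|Γ| = 134/267 = 0.504
VSWR = (1 + |Γ|)/(1 − |Γ|) = 1.5/0.496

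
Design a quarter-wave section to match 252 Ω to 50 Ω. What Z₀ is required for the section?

Z_qwt ≈ 112 Ω

Z_qwt = √(Z_0·R_L) = √(50 × 252) = √12600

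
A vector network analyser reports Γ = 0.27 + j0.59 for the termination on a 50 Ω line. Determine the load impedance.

Z_L ≈ 32.9 + j67 Ω

Z_L = Z_0·(1 + Γ)/(1 − Γ) = 50·(1.27 + j0.59)/(0.73 − j0.59)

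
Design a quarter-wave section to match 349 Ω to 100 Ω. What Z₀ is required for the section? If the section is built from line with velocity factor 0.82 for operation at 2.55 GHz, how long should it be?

Z_qwt ≈ 187 Ω; length ≈ 2.41 cm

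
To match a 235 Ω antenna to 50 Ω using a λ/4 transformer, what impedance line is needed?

Z_qwt = √(Z_0·R_L) = √(50 × 235) = √11750

Z_qwt ≈ 108 Ω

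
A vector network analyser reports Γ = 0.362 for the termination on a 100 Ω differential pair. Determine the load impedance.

Z_L = Z_0·(1 + Γ)/(1 − Γ) = 100·(1.36)/(0.638)

Z_L ≈ 213 Ω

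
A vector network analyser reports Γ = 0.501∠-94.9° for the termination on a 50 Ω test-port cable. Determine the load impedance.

Z_L = Z_0·(1 + Γ)/(1 − Γ) = 50·(0.957 − j0.499)/(1.04 + j0.499)

Z_L ≈ 28 − j37.3 Ω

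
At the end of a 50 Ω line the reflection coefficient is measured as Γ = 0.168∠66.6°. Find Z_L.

Z_L = Z_0·(1 + Γ)/(1 − Γ) = 50·(1.07 + j0.154)/(0.933 − j0.154)

Z_L ≈ 54.3 + j17.2 Ω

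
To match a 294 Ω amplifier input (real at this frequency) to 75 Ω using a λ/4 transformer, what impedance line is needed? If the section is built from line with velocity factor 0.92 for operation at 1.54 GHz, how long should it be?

Z_qwt ≈ 148 Ω; length ≈ 4.48 cm

Z_qwt = √(Z_0·R_L) = √(75 × 294) = √22050
λ = 0.92·c/f = 0.179 m, so l = λ/4 = 0.0448 m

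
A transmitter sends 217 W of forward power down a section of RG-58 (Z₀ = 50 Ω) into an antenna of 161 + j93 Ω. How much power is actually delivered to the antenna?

|Γ| = |(111 + j93)/(211 + j93)| = 0.628
|Γ|² = 0.394
P_refl = |Γ|²·P_inc = 85.6 W, P_del = (1 − |Γ|²)·P_inc = 131 W

P_delivered ≈ 131 W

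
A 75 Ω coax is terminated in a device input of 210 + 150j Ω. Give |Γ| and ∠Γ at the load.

Γ ≈ 0.627 ∠ 20.3°

Γ = (Z_L − Z_0)/(Z_L + Z_0) = (135 + j150)/(285 + j150)
|Γ| = 202/322 = 0.627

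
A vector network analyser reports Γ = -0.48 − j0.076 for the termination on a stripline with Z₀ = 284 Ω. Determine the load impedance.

Z_L = Z_0·(1 + Γ)/(1 − Γ) = 284·(0.52 − j0.076)/(1.48 + j0.076)

Z_L ≈ 98.8 − j19.7 Ω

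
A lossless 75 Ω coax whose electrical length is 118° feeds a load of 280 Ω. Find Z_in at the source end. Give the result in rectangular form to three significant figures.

tan(βl) = tan(118°) = -1.88
Z_in = Z_0·(Z_L + jZ_0·tanβl)/(Z_0 + jZ_L·tanβl)
     = 75·(280 − j141)/(75 − j527)

Z_in ≈ 25.3 + j36.3 Ω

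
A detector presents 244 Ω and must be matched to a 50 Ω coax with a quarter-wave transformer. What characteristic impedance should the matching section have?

Z_qwt ≈ 110 Ω

Z_qwt = √(Z_0·R_L) = √(50 × 244) = √12200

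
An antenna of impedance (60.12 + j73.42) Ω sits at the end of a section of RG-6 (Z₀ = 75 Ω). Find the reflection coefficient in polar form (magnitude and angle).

Γ = (Z_L − Z_0)/(Z_L + Z_0) = (-14.88 + j73.42)/(135.1 + j73.42)
|Γ| = 74.9/154 = 0.487

Γ ≈ 0.487 ∠ 72.9°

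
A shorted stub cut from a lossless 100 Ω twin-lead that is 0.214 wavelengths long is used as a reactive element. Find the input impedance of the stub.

βl = 2π × 0.214 = 77°
tan(βl) = 4.35
For a shorted stub, Z_in = jZ_0·tan(βl)

Z_in ≈ +j435 Ω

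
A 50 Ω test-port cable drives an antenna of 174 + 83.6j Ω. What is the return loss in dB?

RL ≈ 4.08 dB

Γ = (124 + j83.6)/(224 + j83.6), |Γ| = 0.625
RL = −20·log₁₀|Γ| = −20·log₁₀(0.625)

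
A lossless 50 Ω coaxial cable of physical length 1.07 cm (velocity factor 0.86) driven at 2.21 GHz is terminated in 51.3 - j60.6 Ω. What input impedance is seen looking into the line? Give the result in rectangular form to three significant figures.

λ = v/f = 0.86·c / 2.21 GHz = 0.117 m
βl = 2π·l/λ = 2π × 0.0917 = 33°
tan(βl) = tan(33°) = 0.649
Z_in = Z_0·(Z_L + jZ_0·tanβl)/(Z_0 + jZ_L·tanβl)
     = 50·(51.3 − j28.1)/(89.3 + j33.3)

Z_in ≈ 20.1 − j23.2 Ω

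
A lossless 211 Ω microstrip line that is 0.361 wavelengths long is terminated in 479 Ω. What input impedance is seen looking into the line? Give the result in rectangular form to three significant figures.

Z_in ≈ 139 + j125 Ω

βl = 2π × 0.361 = 130°
tan(βl) = tan(130°) = -1.19
Z_in = Z_0·(Z_L + jZ_0·tanβl)/(Z_0 + jZ_L·tanβl)
     = 211·(479 − j252)/(211 − j572)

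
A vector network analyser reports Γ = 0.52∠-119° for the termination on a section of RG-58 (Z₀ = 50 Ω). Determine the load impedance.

Z_L ≈ 20.6 − j25.6 Ω

Z_L = Z_0·(1 + Γ)/(1 − Γ) = 50·(0.748 − j0.455)/(1.25 + j0.455)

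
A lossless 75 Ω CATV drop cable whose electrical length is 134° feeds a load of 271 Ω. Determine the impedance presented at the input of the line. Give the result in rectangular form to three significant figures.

tan(βl) = tan(134°) = -1.04
Z_in = Z_0·(Z_L + jZ_0·tanβl)/(Z_0 + jZ_L·tanβl)
     = 75·(271 − j77.7)/(75 − j281)

Z_in ≈ 37.4 + j62.4 Ω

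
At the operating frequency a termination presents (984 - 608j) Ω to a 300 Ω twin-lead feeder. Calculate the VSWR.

Γ = (Z_L − Z_0)/(Z_L + Z_0) = (684 − j608)/(1284 − j608)
|Γ| = 915/1420 = 0.644
VSWR = (1 + |Γ|)/(1 − |Γ|) = 1.64/0.356

VSWR ≈ 4.62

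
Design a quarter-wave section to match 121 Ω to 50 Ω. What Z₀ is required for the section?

Z_qwt ≈ 77.8 Ω

Z_qwt = √(Z_0·R_L) = √(50 × 121) = √6050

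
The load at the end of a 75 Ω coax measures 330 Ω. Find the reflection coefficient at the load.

Γ = (Z_L − Z_0)/(Z_L + Z_0) = (330 − 75)/(330 + 75) = 255/405

Γ = 0.63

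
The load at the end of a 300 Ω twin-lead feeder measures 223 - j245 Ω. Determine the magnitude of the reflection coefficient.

|Γ| ≈ 0.445

Γ = (Z_L − Z_0)/(Z_L + Z_0) = (-77 − j245)/(523 − j245)
|Γ| = 257/578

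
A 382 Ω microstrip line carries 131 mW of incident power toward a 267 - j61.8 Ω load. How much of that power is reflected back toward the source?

|Γ| = |(-115 − j61.8)/(649 − j61.8)| = 0.2
|Γ|² = 0.0401
P_refl = |Γ|²·P_inc = 5.25 mW, P_del = (1 − |Γ|²)·P_inc = 126 mW

P_reflected ≈ 5.25 mW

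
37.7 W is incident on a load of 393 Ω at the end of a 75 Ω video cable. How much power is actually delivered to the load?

Γ = (393 − 75)/(393 + 75) = 0.679
|Γ|² = 0.462
P_refl = |Γ|²·P_inc = 17.4 W, P_del = (1 − |Γ|²)·P_inc = 20.3 W

P_delivered ≈ 20.3 W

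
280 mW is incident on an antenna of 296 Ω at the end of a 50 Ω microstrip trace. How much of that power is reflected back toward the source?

Γ = (296 − 50)/(296 + 50) = 0.711
|Γ|² = 0.505
P_refl = |Γ|²·P_inc = 142 mW, P_del = (1 − |Γ|²)·P_inc = 138 mW

P_reflected ≈ 142 mW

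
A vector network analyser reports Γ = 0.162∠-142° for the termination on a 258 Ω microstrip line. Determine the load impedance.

Z_L = Z_0·(1 + Γ)/(1 − Γ) = 258·(0.872 − j0.0997)/(1.13 + j0.0997)

Z_L ≈ 196 − j40.2 Ω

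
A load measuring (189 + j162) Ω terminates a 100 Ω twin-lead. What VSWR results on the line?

VSWR ≈ 3.52

Γ = (Z_L − Z_0)/(Z_L + Z_0) = (89 + j162)/(289 + j162)
|Γ| = 185/331 = 0.558
VSWR = (1 + |Γ|)/(1 − |Γ|) = 1.56/0.442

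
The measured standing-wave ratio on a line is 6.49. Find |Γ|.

|Γ| ≈ 0.733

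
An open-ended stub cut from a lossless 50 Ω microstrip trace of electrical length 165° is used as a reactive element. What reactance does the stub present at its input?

tan(βl) = -0.268
For an open-ended stub, Z_in = −jZ_0·cot(βl) = −jZ_0/tan(βl)

X_in ≈ 187 Ω (inductive)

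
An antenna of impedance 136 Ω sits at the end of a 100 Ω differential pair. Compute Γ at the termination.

Γ = (Z_L − Z_0)/(Z_L + Z_0) = (136 − 100)/(136 + 100) = 36/236

Γ = 0.153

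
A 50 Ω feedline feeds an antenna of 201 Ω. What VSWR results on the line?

VSWR ≈ 4.02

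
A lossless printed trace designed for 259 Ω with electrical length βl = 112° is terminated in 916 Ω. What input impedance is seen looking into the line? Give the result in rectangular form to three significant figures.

tan(βl) = tan(112°) = -2.48
Z_in = Z_0·(Z_L + jZ_0·tanβl)/(Z_0 + jZ_L·tanβl)
     = 259·(916 − j641)/(259 − j2270)

Z_in ≈ 84.1 + j95 Ω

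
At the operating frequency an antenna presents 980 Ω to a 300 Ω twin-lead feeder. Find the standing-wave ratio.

VSWR ≈ 3.27

Γ = (980 − 300)/(980 + 300) = 0.531
VSWR = (1 + 0.531)/(1 − 0.531)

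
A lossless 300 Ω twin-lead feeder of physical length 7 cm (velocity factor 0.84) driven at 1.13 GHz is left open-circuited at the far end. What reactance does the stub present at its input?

λ = v/f = 0.84·c / 1.13 GHz = 0.223 m
βl = 2π·l/λ = 2π × 0.314 = 113°
tan(βl) = -2.36
For an open-circuited stub, Z_in = −jZ_0·cot(βl) = −jZ_0/tan(βl)

X_in ≈ 127 Ω (inductive)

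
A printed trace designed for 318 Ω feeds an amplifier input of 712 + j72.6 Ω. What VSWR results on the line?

Γ = (Z_L − Z_0)/(Z_L + Z_0) = (394 + j72.6)/(1030 + j72.6)
|Γ| = 401/1030 = 0.388
VSWR = (1 + |Γ|)/(1 − |Γ|) = 1.39/0.612

VSWR ≈ 2.27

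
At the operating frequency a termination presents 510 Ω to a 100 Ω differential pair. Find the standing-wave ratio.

For a purely resistive load, VSWR = R_L/Z_0 or Z_0/R_L (whichever > 1) = 510/100

VSWR ≈ 5.1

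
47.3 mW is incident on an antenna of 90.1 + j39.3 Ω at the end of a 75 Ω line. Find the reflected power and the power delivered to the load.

P_reflected ≈ 2.91 mW; P_delivered ≈ 44.4 mW

|Γ| = |(15.1 + j39.3)/(165.1 + j39.3)| = 0.248
|Γ|² = 0.0615
P_refl = |Γ|²·P_inc = 2.91 mW, P_del = (1 − |Γ|²)·P_inc = 44.4 mW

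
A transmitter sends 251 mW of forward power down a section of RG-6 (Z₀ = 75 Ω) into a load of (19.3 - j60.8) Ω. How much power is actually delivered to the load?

P_delivered ≈ 115 mW

|Γ| = |(-55.7 − j60.8)/(94.3 − j60.8)| = 0.735
|Γ|² = 0.54
P_refl = |Γ|²·P_inc = 136 mW, P_del = (1 − |Γ|²)·P_inc = 115 mW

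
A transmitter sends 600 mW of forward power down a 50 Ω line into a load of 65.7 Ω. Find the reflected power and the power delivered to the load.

P_reflected ≈ 11 mW; P_delivered ≈ 589 mW

Γ = (65.7 − 50)/(65.7 + 50) = 0.136
|Γ|² = 0.0184
P_refl = |Γ|²·P_inc = 11 mW, P_del = (1 − |Γ|²)·P_inc = 589 mW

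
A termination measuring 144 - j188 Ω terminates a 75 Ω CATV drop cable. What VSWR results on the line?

Γ = (Z_L − Z_0)/(Z_L + Z_0) = (69 − j188)/(219 − j188)
|Γ| = 200/289 = 0.694
VSWR = (1 + |Γ|)/(1 − |Γ|) = 1.69/0.306

VSWR ≈ 5.53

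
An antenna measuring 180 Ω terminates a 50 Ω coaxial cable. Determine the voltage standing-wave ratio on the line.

VSWR ≈ 3.6

Γ = (180 − 50)/(180 + 50) = 0.565
VSWR = (1 + 0.565)/(1 − 0.565)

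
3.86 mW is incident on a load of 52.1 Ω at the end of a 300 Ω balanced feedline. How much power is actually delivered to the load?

Γ = (52.1 − 300)/(52.1 + 300) = -0.704
|Γ|² = 0.496
P_refl = |Γ|²·P_inc = 1.91 mW, P_del = (1 − |Γ|²)·P_inc = 1.95 mW

P_delivered ≈ 1.95 mW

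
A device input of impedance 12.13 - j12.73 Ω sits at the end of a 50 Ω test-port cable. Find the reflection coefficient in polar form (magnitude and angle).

Γ = (Z_L − Z_0)/(Z_L + Z_0) = (-37.87 − j12.73)/(62.13 − j12.73)
|Γ| = 40/63.4 = 0.63

Γ ≈ 0.63 ∠ -150°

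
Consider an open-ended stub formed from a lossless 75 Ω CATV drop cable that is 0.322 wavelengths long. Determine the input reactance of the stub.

X_in ≈ 36.5 Ω (inductive)

βl = 2π × 0.322 = 116°
tan(βl) = -2.06
For an open-ended stub, Z_in = −jZ_0·cot(βl) = −jZ_0/tan(βl)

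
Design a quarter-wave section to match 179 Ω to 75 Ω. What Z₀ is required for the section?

Z_qwt ≈ 116 Ω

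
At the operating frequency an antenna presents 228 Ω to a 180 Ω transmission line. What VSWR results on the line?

For a purely resistive load, VSWR = R_L/Z_0 or Z_0/R_L (whichever > 1) = 228/180

VSWR ≈ 1.27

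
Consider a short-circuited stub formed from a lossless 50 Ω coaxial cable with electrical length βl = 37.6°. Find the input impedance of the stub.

Z_in ≈ +j38.5 Ω

tan(βl) = 0.77
For a short-circuited stub, Z_in = jZ_0·tan(βl)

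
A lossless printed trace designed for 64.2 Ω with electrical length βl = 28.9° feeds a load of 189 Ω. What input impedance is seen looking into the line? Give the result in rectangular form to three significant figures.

Z_in ≈ 67.7 − j74.6 Ω

tan(βl) = tan(28.9°) = 0.552
Z_in = Z_0·(Z_L + jZ_0·tanβl)/(Z_0 + jZ_L·tanβl)
     = 64.2·(189 + j35.4)/(64.2 + j104)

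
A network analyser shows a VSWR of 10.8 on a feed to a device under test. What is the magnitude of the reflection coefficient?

|Γ| ≈ 0.831

|Γ| = (S − 1)/(S + 1) = (10.8 − 1)/(10.8 + 1) = 9.8/11.8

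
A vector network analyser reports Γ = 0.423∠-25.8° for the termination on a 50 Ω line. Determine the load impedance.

Z_L ≈ 98.4 − j44.1 Ω

Z_L = Z_0·(1 + Γ)/(1 − Γ) = 50·(1.38 − j0.184)/(0.619 + j0.184)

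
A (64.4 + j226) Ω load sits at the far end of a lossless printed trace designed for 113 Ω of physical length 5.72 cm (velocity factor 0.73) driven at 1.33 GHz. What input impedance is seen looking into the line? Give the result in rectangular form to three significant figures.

Z_in ≈ 12.6 + j19.5 Ω

λ = v/f = 0.73·c / 1.33 GHz = 0.165 m
βl = 2π·l/λ = 2π × 0.347 = 125°
tan(βl) = tan(125°) = -1.43
Z_in = Z_0·(Z_L + jZ_0·tanβl)/(Z_0 + jZ_L·tanβl)
     = 113·(64.4 + j65)/(435 − j91.8)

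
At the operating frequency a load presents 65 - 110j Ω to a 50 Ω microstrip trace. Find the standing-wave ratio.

Γ = (Z_L − Z_0)/(Z_L + Z_0) = (15 − j110)/(115 − j110)
|Γ| = 111/159 = 0.698
VSWR = (1 + |Γ|)/(1 − |Γ|) = 1.7/0.302

VSWR ≈ 5.61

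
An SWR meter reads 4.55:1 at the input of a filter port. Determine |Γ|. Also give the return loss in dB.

|Γ| ≈ 0.64; return loss ≈ 3.88 dB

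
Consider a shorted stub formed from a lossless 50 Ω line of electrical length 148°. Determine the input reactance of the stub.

X_in ≈ -31.2 Ω (capacitive)

tan(βl) = -0.625
For a shorted stub, Z_in = jZ_0·tan(βl)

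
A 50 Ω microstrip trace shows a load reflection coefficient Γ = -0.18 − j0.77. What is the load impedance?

Z_L ≈ 9.44 − j38.8 Ω

Z_L = Z_0·(1 + Γ)/(1 − Γ) = 50·(0.82 − j0.77)/(1.18 + j0.77)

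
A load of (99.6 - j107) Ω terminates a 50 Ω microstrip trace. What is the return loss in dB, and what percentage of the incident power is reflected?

Γ = (49.6 − j107)/(149.6 − j107), |Γ| = 0.641
RL = −20·log₁₀(0.641) = 3.86 dB
P_refl/P_inc = |Γ|² = 0.411

RL ≈ 3.86 dB; 41.1% of incident power reflected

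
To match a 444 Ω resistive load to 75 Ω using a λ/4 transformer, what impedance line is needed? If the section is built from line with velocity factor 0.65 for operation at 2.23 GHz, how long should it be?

Z_qwt ≈ 182 Ω; length ≈ 2.19 cm

Z_qwt = √(Z_0·R_L) = √(75 × 444) = √33300
λ = 0.65·c/f = 0.0874 m, so l = λ/4 = 0.0219 m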